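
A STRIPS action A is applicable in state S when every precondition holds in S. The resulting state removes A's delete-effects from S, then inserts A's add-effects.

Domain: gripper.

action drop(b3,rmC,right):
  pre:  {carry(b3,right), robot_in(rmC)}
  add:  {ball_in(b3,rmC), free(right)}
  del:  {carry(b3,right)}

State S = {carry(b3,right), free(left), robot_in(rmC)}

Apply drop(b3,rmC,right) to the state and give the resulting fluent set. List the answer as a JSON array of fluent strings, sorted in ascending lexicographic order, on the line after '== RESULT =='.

Progress:
  pre ⊆ S: {carry(b3,right), robot_in(rmC)} ⊆ S  — applicable
  S \ del = {free(left), robot_in(rmC)}
  ∪ add   = {ball_in(b3,rmC), free(left), free(right), robot_in(rmC)}

== RESULT ==
["ball_in(b3,rmC)", "free(left)", "free(right)", "robot_in(rmC)"]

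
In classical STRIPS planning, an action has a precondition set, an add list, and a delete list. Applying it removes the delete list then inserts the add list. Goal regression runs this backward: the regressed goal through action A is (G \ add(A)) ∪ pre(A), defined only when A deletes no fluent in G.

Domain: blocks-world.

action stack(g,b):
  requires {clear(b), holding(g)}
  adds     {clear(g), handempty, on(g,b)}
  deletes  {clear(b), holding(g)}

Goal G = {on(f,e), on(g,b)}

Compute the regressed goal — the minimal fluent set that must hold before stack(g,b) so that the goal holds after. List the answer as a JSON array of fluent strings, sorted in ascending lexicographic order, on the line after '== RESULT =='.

Compute (G \ add) ∪ pre:
  G ∩ del = {}  (empty — regression defined)
  G \ add = {on(f,e), on(g,b)} \ {clear(g), handempty, on(g,b)} = {on(f,e)}
  ∪ pre   = {on(f,e)} ∪ {clear(b), holding(g)}
          = {clear(b), holding(g), on(f,e)}

== RESULT ==
["clear(b)", "holding(g)", "on(f,e)"]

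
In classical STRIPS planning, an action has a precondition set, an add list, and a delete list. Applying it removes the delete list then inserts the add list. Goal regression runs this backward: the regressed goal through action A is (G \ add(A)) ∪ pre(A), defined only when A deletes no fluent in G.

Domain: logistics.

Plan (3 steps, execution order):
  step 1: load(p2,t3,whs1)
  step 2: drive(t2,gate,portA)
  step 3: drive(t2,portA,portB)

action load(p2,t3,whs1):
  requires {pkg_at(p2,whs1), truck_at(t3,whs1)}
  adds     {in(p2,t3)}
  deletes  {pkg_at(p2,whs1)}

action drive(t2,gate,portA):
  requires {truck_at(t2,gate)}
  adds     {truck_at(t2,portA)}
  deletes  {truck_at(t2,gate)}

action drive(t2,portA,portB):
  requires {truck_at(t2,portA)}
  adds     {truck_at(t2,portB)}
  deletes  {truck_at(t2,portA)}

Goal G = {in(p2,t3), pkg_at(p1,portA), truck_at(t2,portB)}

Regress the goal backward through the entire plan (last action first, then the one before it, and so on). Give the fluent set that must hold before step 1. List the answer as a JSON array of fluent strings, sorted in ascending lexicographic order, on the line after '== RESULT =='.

Work backward from the goal:
  through step 3 (drive(t2,portA,portB)): drop {truck_at(t2,portB)}, keep {in(p2,t3), pkg_at(p1,portA)}, require {truck_at(t2,portA)}
    → {in(p2,t3), pkg_at(p1,portA), truck_at(t2,portA)}
  through step 2 (drive(t2,gate,portA)): drop {truck_at(t2,portA)}, keep {in(p2,t3), pkg_at(p1,portA)}, require {truck_at(t2,gate)}
    → {in(p2,t3), pkg_at(p1,portA), truck_at(t2,gate)}
  through step 1 (load(p2,t3,whs1)): drop {in(p2,t3)}, keep {pkg_at(p1,portA), truck_at(t2,gate)}, require {pkg_at(p2,whs1), truck_at(t3,whs1)}
    → {pkg_at(p1,portA), pkg_at(p2,whs1), truck_at(t2,gate), truck_at(t3,whs1)}

== RESULT ==
["pkg_at(p1,portA)", "pkg_at(p2,whs1)", "truck_at(t2,gate)", "truck_at(t3,whs1)"]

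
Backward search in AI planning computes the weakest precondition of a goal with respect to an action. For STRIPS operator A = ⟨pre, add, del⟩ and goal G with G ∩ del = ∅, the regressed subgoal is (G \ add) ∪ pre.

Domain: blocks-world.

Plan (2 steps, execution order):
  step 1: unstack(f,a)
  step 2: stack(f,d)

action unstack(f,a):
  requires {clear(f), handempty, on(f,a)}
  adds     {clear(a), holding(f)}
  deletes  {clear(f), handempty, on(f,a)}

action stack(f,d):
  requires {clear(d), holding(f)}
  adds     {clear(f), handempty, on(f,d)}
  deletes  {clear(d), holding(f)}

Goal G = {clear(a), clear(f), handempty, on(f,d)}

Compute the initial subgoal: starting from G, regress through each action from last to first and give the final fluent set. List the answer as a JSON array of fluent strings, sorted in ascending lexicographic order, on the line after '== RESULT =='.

Regress step by step:
  through step 2 (stack(f,d)): drop {clear(f), handempty, on(f,d)}, keep {clear(a)}, require {clear(d), holding(f)}
    → {clear(a), clear(d), holding(f)}
  through step 1 (unstack(f,a)): drop {clear(a), holding(f)}, keep {clear(d)}, require {clear(f), handempty, on(f,a)}
    → {clear(d), clear(f), handempty, on(f,a)}

== RESULT ==
["clear(d)", "clear(f)", "handempty", "on(f,a)"]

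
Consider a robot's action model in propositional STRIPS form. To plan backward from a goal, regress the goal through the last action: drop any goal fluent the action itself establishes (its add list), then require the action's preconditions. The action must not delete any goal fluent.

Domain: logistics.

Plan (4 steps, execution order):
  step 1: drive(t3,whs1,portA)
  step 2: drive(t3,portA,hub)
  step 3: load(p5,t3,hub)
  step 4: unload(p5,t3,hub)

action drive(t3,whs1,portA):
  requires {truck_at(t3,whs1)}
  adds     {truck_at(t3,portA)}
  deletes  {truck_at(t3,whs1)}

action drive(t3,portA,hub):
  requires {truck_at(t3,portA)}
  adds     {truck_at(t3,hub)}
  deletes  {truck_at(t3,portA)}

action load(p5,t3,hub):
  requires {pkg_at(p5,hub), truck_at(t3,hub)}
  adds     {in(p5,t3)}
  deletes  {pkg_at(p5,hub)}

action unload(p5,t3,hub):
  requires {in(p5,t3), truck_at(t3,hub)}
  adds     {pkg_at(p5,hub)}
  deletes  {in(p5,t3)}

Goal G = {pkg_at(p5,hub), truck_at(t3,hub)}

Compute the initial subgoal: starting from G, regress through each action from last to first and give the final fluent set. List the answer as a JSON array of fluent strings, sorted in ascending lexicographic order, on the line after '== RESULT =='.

Work backward from the goal:
  through step 4 (unload(p5,t3,hub)): drop {pkg_at(p5,hub)}, keep {truck_at(t3,hub)}, require {in(p5,t3), truck_at(t3,hub)}
    → {in(p5,t3), truck_at(t3,hub)}
  through step 3 (load(p5,t3,hub)): drop {in(p5,t3)}, keep {truck_at(t3,hub)}, require {pkg_at(p5,hub), truck_at(t3,hub)}
    → {pkg_at(p5,hub), truck_at(t3,hub)}
  through step 2 (drive(t3,portA,hub)): drop {truck_at(t3,hub)}, keep {pkg_at(p5,hub)}, require {truck_at(t3,portA)}
    → {pkg_at(p5,hub), truck_at(t3,portA)}
  through step 1 (drive(t3,whs1,portA)): drop {truck_at(t3,portA)}, keep {pkg_at(p5,hub)}, require {truck_at(t3,whs1)}
    → {pkg_at(p5,hub), truck_at(t3,whs1)}

== RESULT ==
["pkg_at(p5,hub)", "truck_at(t3,whs1)"]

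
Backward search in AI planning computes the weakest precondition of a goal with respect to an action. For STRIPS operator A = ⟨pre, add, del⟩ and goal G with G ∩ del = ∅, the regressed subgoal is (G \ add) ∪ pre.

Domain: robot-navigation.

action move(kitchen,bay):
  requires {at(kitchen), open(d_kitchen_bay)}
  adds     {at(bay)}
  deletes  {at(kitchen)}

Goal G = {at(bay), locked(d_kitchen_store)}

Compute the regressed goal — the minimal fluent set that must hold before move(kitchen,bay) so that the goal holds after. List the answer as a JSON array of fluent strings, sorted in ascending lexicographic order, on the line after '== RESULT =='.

Compute (G \ add) ∪ pre:
  G ∩ del = {}  (empty — regression defined)
  G \ add = {at(bay), locked(d_kitchen_store)} \ {at(bay)} = {locked(d_kitchen_store)}
  ∪ pre   = {locked(d_kitchen_store)} ∪ {at(kitchen), open(d_kitchen_bay)}
          = {at(kitchen), locked(d_kitchen_store), open(d_kitchen_bay)}

== RESULT ==
["at(kitchen)", "locked(d_kitchen_store)", "open(d_kitchen_bay)"]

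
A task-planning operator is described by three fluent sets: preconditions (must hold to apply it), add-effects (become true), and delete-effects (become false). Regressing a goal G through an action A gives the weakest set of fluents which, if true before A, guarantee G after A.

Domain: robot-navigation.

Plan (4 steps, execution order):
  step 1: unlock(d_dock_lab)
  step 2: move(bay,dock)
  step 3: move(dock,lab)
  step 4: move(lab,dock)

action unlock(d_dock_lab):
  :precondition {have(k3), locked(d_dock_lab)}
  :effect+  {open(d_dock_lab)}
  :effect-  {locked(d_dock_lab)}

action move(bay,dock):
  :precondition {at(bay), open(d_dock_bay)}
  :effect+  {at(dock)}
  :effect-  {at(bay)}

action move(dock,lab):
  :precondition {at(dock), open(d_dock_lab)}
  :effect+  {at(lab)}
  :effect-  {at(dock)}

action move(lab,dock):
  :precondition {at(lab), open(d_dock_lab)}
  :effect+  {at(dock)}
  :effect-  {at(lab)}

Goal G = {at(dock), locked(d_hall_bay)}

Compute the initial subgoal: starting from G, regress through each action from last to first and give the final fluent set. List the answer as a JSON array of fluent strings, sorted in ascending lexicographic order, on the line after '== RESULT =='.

Regress step by step:
  through step 4 (move(lab,dock)): drop {at(dock)}, keep {locked(d_hall_bay)}, require {at(lab), open(d_dock_lab)}
    → {at(lab), locked(d_hall_bay), open(d_dock_lab)}
  through step 3 (move(dock,lab)): drop {at(lab)}, keep {locked(d_hall_bay), open(d_dock_lab)}, require {at(dock), open(d_dock_lab)}
    → {at(dock), locked(d_hall_bay), open(d_dock_lab)}
  through step 2 (move(bay,dock)): drop {at(dock)}, keep {locked(d_hall_bay), open(d_dock_lab)}, require {at(bay), open(d_dock_bay)}
    → {at(bay), locked(d_hall_bay), open(d_dock_bay), open(d_dock_lab)}
  through step 1 (unlock(d_dock_lab)): drop {open(d_dock_lab)}, keep {at(bay), locked(d_hall_bay), open(d_dock_bay)}, require {have(k3), locked(d_dock_lab)}
    → {at(bay), have(k3), locked(d_dock_lab), locked(d_hall_bay), open(d_dock_bay)}

== RESULT ==
["at(bay)", "have(k3)", "locked(d_dock_lab)", "locked(d_hall_bay)", "open(d_dock_bay)"]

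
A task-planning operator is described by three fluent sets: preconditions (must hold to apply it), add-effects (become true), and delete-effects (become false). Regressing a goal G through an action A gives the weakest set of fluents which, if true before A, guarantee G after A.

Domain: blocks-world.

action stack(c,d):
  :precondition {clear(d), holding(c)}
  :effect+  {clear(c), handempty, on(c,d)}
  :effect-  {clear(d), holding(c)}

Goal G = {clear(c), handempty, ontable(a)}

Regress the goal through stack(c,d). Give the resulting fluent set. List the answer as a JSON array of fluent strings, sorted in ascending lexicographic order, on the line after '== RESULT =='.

Regress:
  G ∩ del = {}  (empty — regression defined)
  G \ add = {clear(c), handempty, ontable(a)} \ {clear(c), handempty, on(c,d)} = {ontable(a)}
  ∪ pre   = {ontable(a)} ∪ {clear(d), holding(c)}
          = {clear(d), holding(c), ontable(a)}

== RESULT ==
["clear(d)", "holding(c)", "ontable(a)"]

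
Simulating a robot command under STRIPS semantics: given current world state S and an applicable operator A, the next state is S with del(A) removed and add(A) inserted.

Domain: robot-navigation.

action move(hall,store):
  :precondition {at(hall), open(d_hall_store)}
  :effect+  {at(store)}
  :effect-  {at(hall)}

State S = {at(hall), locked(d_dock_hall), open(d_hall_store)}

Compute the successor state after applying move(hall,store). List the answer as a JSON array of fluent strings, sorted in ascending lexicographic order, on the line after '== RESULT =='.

Progress:
  pre ⊆ S: {at(hall), open(d_hall_store)} ⊆ S  — applicable
  S \ del = {locked(d_dock_hall), open(d_hall_store)}
  ∪ add   = {at(store), locked(d_dock_hall), open(d_hall_store)}

== RESULT ==
["at(store)", "locked(d_dock_hall)", "open(d_hall_store)"]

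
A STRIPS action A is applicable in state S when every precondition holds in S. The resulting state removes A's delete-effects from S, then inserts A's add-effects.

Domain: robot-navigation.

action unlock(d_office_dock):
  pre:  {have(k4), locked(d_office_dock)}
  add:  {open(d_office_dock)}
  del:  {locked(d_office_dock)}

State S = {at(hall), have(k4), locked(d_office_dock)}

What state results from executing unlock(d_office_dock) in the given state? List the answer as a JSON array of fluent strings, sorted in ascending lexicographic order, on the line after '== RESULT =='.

Compute (S \ del) ∪ add:
  pre ⊆ S: {have(k4), locked(d_office_dock)} ⊆ S  — applicable
  S \ del = {at(hall), have(k4)}
  ∪ add   = {at(hall), have(k4), open(d_office_dock)}

== RESULT ==
["at(hall)", "have(k4)", "open(d_office_dock)"]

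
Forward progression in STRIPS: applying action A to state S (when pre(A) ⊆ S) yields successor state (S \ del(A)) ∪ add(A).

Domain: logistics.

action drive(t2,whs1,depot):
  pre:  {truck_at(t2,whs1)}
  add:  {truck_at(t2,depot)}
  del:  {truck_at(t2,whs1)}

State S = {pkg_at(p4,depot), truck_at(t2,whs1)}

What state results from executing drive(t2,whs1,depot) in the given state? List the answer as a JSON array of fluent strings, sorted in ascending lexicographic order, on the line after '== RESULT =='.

Progress:
  pre ⊆ S: {truck_at(t2,whs1)} ⊆ S  — applicable
  S \ del = {pkg_at(p4,depot)}
  ∪ add   = {pkg_at(p4,depot), truck_at(t2,depot)}

== RESULT ==
["pkg_at(p4,depot)", "truck_at(t2,depot)"]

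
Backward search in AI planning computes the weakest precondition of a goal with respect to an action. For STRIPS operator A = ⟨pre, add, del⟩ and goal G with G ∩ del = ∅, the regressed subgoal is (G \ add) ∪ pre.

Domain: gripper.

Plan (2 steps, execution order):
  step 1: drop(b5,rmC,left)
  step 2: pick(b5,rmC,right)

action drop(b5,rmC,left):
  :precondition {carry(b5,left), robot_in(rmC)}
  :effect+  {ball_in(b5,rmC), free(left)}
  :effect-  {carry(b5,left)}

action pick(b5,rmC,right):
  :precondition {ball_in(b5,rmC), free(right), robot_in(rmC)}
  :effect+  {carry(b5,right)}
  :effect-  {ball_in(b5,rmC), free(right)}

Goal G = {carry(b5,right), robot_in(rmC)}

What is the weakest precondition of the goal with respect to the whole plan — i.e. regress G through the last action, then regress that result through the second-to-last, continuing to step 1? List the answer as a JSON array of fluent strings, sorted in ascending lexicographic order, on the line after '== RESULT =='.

Work backward from the goal:
  through step 2 (pick(b5,rmC,right)): drop {carry(b5,right)}, keep {robot_in(rmC)}, require {ball_in(b5,rmC), free(right), robot_in(rmC)}
    → {ball_in(b5,rmC), free(right), robot_in(rmC)}
  through step 1 (drop(b5,rmC,left)): drop {ball_in(b5,rmC)}, keep {free(right), robot_in(rmC)}, require {carry(b5,left), robot_in(rmC)}
    → {carry(b5,left), free(right), robot_in(rmC)}

== RESULT ==
["carry(b5,left)", "free(right)", "robot_in(rmC)"]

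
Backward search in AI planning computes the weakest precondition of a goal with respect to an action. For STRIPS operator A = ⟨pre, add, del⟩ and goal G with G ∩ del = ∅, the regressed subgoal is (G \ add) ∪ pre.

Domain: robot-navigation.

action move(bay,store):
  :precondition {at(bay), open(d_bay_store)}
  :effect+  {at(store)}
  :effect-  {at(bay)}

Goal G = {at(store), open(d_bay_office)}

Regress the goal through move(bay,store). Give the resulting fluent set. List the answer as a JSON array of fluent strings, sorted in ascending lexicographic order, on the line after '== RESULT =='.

Regress:
  G ∩ del = {}  (empty — regression defined)
  G \ add = {at(store), open(d_bay_office)} \ {at(store)} = {open(d_bay_office)}
  ∪ pre   = {open(d_bay_office)} ∪ {at(bay), open(d_bay_store)}
          = {at(bay), open(d_bay_office), open(d_bay_store)}

== RESULT ==
["at(bay)", "open(d_bay_office)", "open(d_bay_store)"]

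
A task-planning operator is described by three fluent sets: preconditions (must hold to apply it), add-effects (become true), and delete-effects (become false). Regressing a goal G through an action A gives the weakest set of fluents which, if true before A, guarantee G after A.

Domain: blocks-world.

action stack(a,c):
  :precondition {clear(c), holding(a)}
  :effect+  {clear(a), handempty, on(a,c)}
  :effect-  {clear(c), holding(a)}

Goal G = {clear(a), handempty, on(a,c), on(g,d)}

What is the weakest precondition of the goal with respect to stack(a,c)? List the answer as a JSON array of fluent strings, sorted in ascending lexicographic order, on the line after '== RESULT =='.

Regress:
  G ∩ del = {}  (empty — regression defined)
  G \ add = {clear(a), handempty, on(a,c), on(g,d)} \ {clear(a), handempty, on(a,c)} = {on(g,d)}
  ∪ pre   = {on(g,d)} ∪ {clear(c), holding(a)}
          = {clear(c), holding(a), on(g,d)}

== RESULT ==
["clear(c)", "holding(a)", "on(g,d)"]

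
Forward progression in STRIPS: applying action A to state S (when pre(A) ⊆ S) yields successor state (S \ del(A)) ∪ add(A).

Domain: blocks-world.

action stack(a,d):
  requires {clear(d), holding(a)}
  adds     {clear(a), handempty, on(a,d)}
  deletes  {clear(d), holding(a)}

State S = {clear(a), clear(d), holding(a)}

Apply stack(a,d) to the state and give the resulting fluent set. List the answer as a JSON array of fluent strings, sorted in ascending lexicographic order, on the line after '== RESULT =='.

Compute (S \ del) ∪ add:
  pre ⊆ S: {clear(d), holding(a)} ⊆ S  — applicable
  S \ del = {clear(a)}
  ∪ add   = {clear(a), handempty, on(a,d)}

== RESULT ==
["clear(a)", "handempty", "on(a,d)"]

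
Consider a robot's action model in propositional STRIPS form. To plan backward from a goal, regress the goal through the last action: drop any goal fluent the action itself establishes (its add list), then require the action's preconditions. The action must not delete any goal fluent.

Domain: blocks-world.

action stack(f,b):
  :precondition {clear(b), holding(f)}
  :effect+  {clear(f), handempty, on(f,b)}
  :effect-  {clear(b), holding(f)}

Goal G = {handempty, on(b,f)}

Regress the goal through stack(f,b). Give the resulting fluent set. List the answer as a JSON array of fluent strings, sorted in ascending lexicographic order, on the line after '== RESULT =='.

Compute (G \ add) ∪ pre:
  G ∩ del = {}  (empty — regression defined)
  G \ add = {handempty, on(b,f)} \ {clear(f), handempty, on(f,b)} = {on(b,f)}
  ∪ pre   = {on(b,f)} ∪ {clear(b), holding(f)}
          = {clear(b), holding(f), on(b,f)}

== RESULT ==
["clear(b)", "holding(f)", "on(b,f)"]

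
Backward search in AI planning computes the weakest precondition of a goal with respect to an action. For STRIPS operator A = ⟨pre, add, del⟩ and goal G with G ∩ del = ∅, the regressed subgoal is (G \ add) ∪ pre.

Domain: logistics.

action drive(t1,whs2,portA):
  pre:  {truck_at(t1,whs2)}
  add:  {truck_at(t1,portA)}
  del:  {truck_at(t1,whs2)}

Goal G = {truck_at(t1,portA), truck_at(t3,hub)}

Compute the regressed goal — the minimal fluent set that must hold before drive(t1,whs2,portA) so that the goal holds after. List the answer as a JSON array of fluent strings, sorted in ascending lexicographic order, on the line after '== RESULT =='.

Compute (G \ add) ∪ pre:
  G ∩ del = {}  (empty — regression defined)
  G \ add = {truck_at(t1,portA), truck_at(t3,hub)} \ {truck_at(t1,portA)} = {truck_at(t3,hub)}
  ∪ pre   = {truck_at(t3,hub)} ∪ {truck_at(t1,whs2)}
          = {truck_at(t1,whs2), truck_at(t3,hub)}

== RESULT ==
["truck_at(t1,whs2)", "truck_at(t3,hub)"]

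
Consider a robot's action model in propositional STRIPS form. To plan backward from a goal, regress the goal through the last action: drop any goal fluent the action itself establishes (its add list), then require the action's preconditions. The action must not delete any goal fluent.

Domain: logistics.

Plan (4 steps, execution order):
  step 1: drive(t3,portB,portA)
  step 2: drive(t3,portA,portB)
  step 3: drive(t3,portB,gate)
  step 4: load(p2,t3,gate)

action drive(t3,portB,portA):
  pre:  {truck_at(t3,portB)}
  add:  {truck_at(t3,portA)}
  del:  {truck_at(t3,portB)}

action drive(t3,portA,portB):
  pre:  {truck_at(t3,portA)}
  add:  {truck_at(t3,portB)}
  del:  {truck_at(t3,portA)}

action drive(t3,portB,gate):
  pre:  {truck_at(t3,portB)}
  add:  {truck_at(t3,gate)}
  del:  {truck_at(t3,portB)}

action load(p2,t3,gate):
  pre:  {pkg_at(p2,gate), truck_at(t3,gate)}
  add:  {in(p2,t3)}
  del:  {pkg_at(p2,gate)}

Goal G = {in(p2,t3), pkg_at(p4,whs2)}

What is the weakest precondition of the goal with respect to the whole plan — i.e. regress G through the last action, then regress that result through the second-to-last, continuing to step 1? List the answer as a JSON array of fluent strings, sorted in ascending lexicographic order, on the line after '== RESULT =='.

Work backward from the goal:
  through step 4 (load(p2,t3,gate)): drop {in(p2,t3)}, keep {pkg_at(p4,whs2)}, require {pkg_at(p2,gate), truck_at(t3,gate)}
    → {pkg_at(p2,gate), pkg_at(p4,whs2), truck_at(t3,gate)}
  through step 3 (drive(t3,portB,gate)): drop {truck_at(t3,gate)}, keep {pkg_at(p2,gate), pkg_at(p4,whs2)}, require {truck_at(t3,portB)}
    → {pkg_at(p2,gate), pkg_at(p4,whs2), truck_at(t3,portB)}
  through step 2 (drive(t3,portA,portB)): drop {truck_at(t3,portB)}, keep {pkg_at(p2,gate), pkg_at(p4,whs2)}, require {truck_at(t3,portA)}
    → {pkg_at(p2,gate), pkg_at(p4,whs2), truck_at(t3,portA)}
  through step 1 (drive(t3,portB,portA)): drop {truck_at(t3,portA)}, keep {pkg_at(p2,gate), pkg_at(p4,whs2)}, require {truck_at(t3,portB)}
    → {pkg_at(p2,gate), pkg_at(p4,whs2), truck_at(t3,portB)}

== RESULT ==
["pkg_at(p2,gate)", "pkg_at(p4,whs2)", "truck_at(t3,portB)"]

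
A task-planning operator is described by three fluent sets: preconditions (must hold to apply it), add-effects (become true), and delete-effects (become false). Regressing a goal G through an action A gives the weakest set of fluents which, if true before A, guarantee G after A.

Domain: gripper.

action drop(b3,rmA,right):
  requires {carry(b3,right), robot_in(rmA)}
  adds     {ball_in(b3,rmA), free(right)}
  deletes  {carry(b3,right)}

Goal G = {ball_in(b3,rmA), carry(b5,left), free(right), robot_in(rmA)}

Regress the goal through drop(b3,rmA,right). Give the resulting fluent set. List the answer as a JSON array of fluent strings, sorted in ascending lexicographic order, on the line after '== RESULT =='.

Regress:
  G ∩ del = {}  (empty — regression defined)
  G \ add = {ball_in(b3,rmA), carry(b5,left), free(right), robot_in(rmA)} \ {ball_in(b3,rmA), free(right)} = {carry(b5,left), robot_in(rmA)}
  ∪ pre   = {carry(b5,left), robot_in(rmA)} ∪ {carry(b3,right), robot_in(rmA)}
          = {carry(b3,right), carry(b5,left), robot_in(rmA)}

== RESULT ==
["carry(b3,right)", "carry(b5,left)", "robot_in(rmA)"]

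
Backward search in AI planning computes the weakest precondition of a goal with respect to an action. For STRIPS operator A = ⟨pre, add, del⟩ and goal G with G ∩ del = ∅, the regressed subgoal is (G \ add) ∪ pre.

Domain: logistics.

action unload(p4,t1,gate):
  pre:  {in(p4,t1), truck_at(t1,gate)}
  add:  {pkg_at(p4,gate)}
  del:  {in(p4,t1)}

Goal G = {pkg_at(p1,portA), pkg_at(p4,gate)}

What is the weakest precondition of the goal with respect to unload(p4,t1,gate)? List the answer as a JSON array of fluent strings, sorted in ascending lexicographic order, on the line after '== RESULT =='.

Compute (G \ add) ∪ pre:
  G ∩ del = {}  (empty — regression defined)
  G \ add = {pkg_at(p1,portA), pkg_at(p4,gate)} \ {pkg_at(p4,gate)} = {pkg_at(p1,portA)}
  ∪ pre   = {pkg_at(p1,portA)} ∪ {in(p4,t1), truck_at(t1,gate)}
          = {in(p4,t1), pkg_at(p1,portA), truck_at(t1,gate)}

== RESULT ==
["in(p4,t1)", "pkg_at(p1,portA)", "truck_at(t1,gate)"]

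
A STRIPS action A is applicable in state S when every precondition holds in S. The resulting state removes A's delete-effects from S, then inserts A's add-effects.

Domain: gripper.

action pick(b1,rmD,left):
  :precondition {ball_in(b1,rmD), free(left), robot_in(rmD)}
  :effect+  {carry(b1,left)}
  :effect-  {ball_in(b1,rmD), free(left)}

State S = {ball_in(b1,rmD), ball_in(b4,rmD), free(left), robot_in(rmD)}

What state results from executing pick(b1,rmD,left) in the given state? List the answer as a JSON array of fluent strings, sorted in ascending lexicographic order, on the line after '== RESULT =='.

Progress:
  pre ⊆ S: {ball_in(b1,rmD), free(left), robot_in(rmD)} ⊆ S  — applicable
  S \ del = {ball_in(b4,rmD), robot_in(rmD)}
  ∪ add   = {ball_in(b4,rmD), carry(b1,left), robot_in(rmD)}

== RESULT ==
["ball_in(b4,rmD)", "carry(b1,left)", "robot_in(rmD)"]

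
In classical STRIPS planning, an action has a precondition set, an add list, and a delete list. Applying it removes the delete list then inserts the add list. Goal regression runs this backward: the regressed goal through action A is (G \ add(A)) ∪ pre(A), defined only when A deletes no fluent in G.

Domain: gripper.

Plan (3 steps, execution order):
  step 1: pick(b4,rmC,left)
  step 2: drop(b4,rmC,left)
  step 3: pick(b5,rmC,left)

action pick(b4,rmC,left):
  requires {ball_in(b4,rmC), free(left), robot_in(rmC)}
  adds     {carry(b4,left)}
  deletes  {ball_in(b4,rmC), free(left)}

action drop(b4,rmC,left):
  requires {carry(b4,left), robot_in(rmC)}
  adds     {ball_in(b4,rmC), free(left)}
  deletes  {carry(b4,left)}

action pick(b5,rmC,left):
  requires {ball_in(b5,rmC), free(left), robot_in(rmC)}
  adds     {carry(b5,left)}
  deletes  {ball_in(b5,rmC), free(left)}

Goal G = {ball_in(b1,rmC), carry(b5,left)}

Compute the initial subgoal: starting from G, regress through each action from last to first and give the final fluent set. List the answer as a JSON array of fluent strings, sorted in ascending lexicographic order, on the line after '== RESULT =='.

Work backward from the goal:
  through step 3 (pick(b5,rmC,left)): drop {carry(b5,left)}, keep {ball_in(b1,rmC)}, require {ball_in(b5,rmC), free(left), robot_in(rmC)}
    → {ball_in(b1,rmC), ball_in(b5,rmC), free(left), robot_in(rmC)}
  through step 2 (drop(b4,rmC,left)): drop {free(left)}, keep {ball_in(b1,rmC), ball_in(b5,rmC), robot_in(rmC)}, require {carry(b4,left), robot_in(rmC)}
    → {ball_in(b1,rmC), ball_in(b5,rmC), carry(b4,left), robot_in(rmC)}
  through step 1 (pick(b4,rmC,left)): drop {carry(b4,left)}, keep {ball_in(b1,rmC), ball_in(b5,rmC), robot_in(rmC)}, require {ball_in(b4,rmC), free(left), robot_in(rmC)}
    → {ball_in(b1,rmC), ball_in(b4,rmC), ball_in(b5,rmC), free(left), robot_in(rmC)}

== RESULT ==
["ball_in(b1,rmC)", "ball_in(b4,rmC)", "ball_in(b5,rmC)", "free(left)", "robot_in(rmC)"]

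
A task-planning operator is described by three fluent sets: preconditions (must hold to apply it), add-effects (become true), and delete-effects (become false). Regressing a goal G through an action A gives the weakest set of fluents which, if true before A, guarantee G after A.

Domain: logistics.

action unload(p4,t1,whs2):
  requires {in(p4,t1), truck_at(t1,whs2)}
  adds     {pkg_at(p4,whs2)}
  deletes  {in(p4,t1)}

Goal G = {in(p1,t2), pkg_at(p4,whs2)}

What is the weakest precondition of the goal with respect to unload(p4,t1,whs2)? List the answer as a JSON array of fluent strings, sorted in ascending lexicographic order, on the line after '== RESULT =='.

Regress:
  G ∩ del = {}  (empty — regression defined)
  G \ add = {in(p1,t2), pkg_at(p4,whs2)} \ {pkg_at(p4,whs2)} = {in(p1,t2)}
  ∪ pre   = {in(p1,t2)} ∪ {in(p4,t1), truck_at(t1,whs2)}
          = {in(p1,t2), in(p4,t1), truck_at(t1,whs2)}

== RESULT ==
["in(p1,t2)", "in(p4,t1)", "truck_at(t1,whs2)"]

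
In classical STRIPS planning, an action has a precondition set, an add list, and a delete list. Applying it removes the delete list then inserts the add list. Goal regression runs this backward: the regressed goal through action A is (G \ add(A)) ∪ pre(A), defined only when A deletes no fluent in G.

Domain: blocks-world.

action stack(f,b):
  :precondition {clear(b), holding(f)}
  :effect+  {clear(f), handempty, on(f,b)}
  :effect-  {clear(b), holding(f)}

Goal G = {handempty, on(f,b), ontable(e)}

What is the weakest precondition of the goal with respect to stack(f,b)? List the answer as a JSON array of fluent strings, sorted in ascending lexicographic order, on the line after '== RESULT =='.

Compute (G \ add) ∪ pre:
  G ∩ del = {}  (empty — regression defined)
  G \ add = {handempty, on(f,b), ontable(e)} \ {clear(f), handempty, on(f,b)} = {ontable(e)}
  ∪ pre   = {ontable(e)} ∪ {clear(b), holding(f)}
          = {clear(b), holding(f), ontable(e)}

== RESULT ==
["clear(b)", "holding(f)", "ontable(e)"]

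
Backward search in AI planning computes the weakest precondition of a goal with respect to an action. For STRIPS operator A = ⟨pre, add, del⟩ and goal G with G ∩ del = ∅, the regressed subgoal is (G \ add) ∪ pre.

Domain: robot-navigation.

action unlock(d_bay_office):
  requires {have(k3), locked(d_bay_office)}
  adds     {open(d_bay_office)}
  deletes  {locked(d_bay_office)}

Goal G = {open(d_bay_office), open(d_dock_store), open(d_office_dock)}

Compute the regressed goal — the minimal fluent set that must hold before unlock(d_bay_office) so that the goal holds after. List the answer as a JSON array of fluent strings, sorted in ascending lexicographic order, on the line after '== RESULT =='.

Regress:
  G ∩ del = {}  (empty — regression defined)
  G \ add = {open(d_bay_office), open(d_dock_store), open(d_office_dock)} \ {open(d_bay_office)} = {open(d_dock_store), open(d_office_dock)}
  ∪ pre   = {open(d_dock_store), open(d_office_dock)} ∪ {have(k3), locked(d_bay_office)}
          = {have(k3), locked(d_bay_office), open(d_dock_store), open(d_office_dock)}

== RESULT ==
["have(k3)", "locked(d_bay_office)", "open(d_dock_store)", "open(d_office_dock)"]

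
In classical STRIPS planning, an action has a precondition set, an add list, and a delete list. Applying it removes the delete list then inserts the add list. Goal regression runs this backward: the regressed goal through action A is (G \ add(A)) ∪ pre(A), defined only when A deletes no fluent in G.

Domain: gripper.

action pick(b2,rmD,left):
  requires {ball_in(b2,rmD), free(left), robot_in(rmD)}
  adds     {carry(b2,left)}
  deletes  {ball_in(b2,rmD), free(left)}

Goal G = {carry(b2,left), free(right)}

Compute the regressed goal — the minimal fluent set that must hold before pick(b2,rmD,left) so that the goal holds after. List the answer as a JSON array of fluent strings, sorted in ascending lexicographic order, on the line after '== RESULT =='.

Regress:
  G ∩ del = {}  (empty — regression defined)
  G \ add = {carry(b2,left), free(right)} \ {carry(b2,left)} = {free(right)}
  ∪ pre   = {free(right)} ∪ {ball_in(b2,rmD), free(left), robot_in(rmD)}
          = {ball_in(b2,rmD), free(left), free(right), robot_in(rmD)}

== RESULT ==
["ball_in(b2,rmD)", "free(left)", "free(right)", "robot_in(rmD)"]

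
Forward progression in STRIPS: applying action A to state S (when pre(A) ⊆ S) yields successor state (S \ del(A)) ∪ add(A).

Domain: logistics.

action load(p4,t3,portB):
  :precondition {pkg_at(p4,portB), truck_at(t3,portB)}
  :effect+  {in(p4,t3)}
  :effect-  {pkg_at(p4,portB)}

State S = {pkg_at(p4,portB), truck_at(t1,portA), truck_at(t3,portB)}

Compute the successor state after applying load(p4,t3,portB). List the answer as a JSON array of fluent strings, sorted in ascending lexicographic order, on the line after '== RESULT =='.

Compute (S \ del) ∪ add:
  pre ⊆ S: {pkg_at(p4,portB), truck_at(t3,portB)} ⊆ S  — applicable
  S \ del = {truck_at(t1,portA), truck_at(t3,portB)}
  ∪ add   = {in(p4,t3), truck_at(t1,portA), truck_at(t3,portB)}

== RESULT ==
["in(p4,t3)", "truck_at(t1,portA)", "truck_at(t3,portB)"]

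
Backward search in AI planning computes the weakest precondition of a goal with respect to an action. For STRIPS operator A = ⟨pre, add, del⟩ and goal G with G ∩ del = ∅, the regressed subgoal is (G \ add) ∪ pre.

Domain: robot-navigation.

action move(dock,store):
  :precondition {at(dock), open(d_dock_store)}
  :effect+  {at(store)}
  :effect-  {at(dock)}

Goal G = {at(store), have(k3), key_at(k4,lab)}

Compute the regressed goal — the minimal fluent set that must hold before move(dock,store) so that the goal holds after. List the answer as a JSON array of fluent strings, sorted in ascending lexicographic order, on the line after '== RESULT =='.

Regress:
  G ∩ del = {}  (empty — regression defined)
  G \ add = {at(store), have(k3), key_at(k4,lab)} \ {at(store)} = {have(k3), key_at(k4,lab)}
  ∪ pre   = {have(k3), key_at(k4,lab)} ∪ {at(dock), open(d_dock_store)}
          = {at(dock), have(k3), key_at(k4,lab), open(d_dock_store)}

== RESULT ==
["at(dock)", "have(k3)", "key_at(k4,lab)", "open(d_dock_store)"]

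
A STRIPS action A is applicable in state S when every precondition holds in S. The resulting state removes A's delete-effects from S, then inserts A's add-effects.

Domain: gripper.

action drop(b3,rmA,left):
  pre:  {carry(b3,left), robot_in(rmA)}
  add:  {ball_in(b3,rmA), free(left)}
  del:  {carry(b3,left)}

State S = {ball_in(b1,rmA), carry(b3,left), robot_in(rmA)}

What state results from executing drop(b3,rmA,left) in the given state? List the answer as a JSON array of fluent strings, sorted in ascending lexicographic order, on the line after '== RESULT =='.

Progress:
  pre ⊆ S: {carry(b3,left), robot_in(rmA)} ⊆ S  — applicable
  S \ del = {ball_in(b1,rmA), robot_in(rmA)}
  ∪ add   = {ball_in(b1,rmA), ball_in(b3,rmA), free(left), robot_in(rmA)}

== RESULT ==
["ball_in(b1,rmA)", "ball_in(b3,rmA)", "free(left)", "robot_in(rmA)"]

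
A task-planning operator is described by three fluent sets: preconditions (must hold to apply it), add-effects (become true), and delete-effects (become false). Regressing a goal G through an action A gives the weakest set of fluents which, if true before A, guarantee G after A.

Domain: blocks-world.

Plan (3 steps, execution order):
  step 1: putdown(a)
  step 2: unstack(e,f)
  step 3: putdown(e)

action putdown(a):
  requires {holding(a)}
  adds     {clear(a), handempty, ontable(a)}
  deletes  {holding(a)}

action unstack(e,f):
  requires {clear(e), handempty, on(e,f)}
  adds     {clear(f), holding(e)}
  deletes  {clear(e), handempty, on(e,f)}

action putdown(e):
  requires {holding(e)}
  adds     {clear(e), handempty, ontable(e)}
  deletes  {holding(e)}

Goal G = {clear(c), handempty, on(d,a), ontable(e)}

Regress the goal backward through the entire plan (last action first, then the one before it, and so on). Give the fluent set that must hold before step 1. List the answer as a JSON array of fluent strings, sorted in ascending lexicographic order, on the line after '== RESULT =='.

Work backward from the goal:
  through step 3 (putdown(e)): drop {handempty, ontable(e)}, keep {clear(c), on(d,a)}, require {holding(e)}
    → {clear(c), holding(e), on(d,a)}
  through step 2 (unstack(e,f)): drop {holding(e)}, keep {clear(c), on(d,a)}, require {clear(e), handempty, on(e,f)}
    → {clear(c), clear(e), handempty, on(d,a), on(e,f)}
  through step 1 (putdown(a)): drop {handempty}, keep {clear(c), clear(e), on(d,a), on(e,f)}, require {holding(a)}
    → {clear(c), clear(e), holding(a), on(d,a), on(e,f)}

== RESULT ==
["clear(c)", "clear(e)", "holding(a)", "on(d,a)", "on(e,f)"]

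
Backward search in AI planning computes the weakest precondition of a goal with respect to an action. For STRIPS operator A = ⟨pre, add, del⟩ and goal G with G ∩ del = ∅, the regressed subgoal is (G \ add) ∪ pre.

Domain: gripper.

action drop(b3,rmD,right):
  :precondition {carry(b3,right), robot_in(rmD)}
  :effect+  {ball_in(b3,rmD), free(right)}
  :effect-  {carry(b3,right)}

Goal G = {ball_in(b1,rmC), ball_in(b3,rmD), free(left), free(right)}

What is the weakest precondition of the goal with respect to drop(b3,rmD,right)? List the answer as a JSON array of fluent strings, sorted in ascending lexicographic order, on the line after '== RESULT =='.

Regress:
  G ∩ del = {}  (empty — regression defined)
  G \ add = {ball_in(b1,rmC), ball_in(b3,rmD), free(left), free(right)} \ {ball_in(b3,rmD), free(right)} = {ball_in(b1,rmC), free(left)}
  ∪ pre   = {ball_in(b1,rmC), free(left)} ∪ {carry(b3,right), robot_in(rmD)}
          = {ball_in(b1,rmC), carry(b3,right), free(left), robot_in(rmD)}

== RESULT ==
["ball_in(b1,rmC)", "carry(b3,right)", "free(left)", "robot_in(rmD)"]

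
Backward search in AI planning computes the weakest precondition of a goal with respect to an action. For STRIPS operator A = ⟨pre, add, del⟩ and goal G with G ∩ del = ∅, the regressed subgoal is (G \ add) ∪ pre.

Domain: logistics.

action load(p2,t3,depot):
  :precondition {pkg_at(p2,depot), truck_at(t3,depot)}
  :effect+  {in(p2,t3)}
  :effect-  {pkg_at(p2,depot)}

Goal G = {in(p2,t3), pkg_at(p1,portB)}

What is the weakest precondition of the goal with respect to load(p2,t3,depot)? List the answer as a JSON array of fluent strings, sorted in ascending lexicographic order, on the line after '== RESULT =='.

Regress:
  G ∩ del = {}  (empty — regression defined)
  G \ add = {in(p2,t3), pkg_at(p1,portB)} \ {in(p2,t3)} = {pkg_at(p1,portB)}
  ∪ pre   = {pkg_at(p1,portB)} ∪ {pkg_at(p2,depot), truck_at(t3,depot)}
          = {pkg_at(p1,portB), pkg_at(p2,depot), truck_at(t3,depot)}

== RESULT ==
["pkg_at(p1,portB)", "pkg_at(p2,depot)", "truck_at(t3,depot)"]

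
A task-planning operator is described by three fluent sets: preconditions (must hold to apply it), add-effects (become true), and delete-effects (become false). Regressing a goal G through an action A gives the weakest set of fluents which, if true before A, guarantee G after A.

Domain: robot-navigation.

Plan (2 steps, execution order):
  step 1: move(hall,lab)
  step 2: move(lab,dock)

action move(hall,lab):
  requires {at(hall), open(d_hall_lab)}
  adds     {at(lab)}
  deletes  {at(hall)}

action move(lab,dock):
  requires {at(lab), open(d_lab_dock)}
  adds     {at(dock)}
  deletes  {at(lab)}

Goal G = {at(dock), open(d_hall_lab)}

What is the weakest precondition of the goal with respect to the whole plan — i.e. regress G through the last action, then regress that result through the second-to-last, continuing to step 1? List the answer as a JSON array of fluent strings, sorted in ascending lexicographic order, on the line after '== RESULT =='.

Regress step by step:
  through step 2 (move(lab,dock)): drop {at(dock)}, keep {open(d_hall_lab)}, require {at(lab), open(d_lab_dock)}
    → {at(lab), open(d_hall_lab), open(d_lab_dock)}
  through step 1 (move(hall,lab)): drop {at(lab)}, keep {open(d_hall_lab), open(d_lab_dock)}, require {at(hall), open(d_hall_lab)}
    → {at(hall), open(d_hall_lab), open(d_lab_dock)}

== RESULT ==
["at(hall)", "open(d_hall_lab)", "open(d_lab_dock)"]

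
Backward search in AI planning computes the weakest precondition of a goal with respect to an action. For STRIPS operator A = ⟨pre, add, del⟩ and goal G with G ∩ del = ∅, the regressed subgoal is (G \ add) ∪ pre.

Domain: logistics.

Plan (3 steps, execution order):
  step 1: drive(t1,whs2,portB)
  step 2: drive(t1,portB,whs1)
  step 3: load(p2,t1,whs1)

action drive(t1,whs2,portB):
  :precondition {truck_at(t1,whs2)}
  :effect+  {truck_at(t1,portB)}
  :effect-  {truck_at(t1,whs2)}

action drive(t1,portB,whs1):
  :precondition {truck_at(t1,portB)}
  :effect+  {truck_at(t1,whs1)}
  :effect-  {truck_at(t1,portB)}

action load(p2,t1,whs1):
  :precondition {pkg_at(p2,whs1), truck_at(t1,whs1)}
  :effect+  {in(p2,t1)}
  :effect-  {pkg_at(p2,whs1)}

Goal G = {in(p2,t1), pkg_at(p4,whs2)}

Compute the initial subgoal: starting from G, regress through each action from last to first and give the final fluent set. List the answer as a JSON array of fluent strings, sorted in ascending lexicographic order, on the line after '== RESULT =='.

Work backward from the goal:
  through step 3 (load(p2,t1,whs1)): drop {in(p2,t1)}, keep {pkg_at(p4,whs2)}, require {pkg_at(p2,whs1), truck_at(t1,whs1)}
    → {pkg_at(p2,whs1), pkg_at(p4,whs2), truck_at(t1,whs1)}
  through step 2 (drive(t1,portB,whs1)): drop {truck_at(t1,whs1)}, keep {pkg_at(p2,whs1), pkg_at(p4,whs2)}, require {truck_at(t1,portB)}
    → {pkg_at(p2,whs1), pkg_at(p4,whs2), truck_at(t1,portB)}
  through step 1 (drive(t1,whs2,portB)): drop {truck_at(t1,portB)}, keep {pkg_at(p2,whs1), pkg_at(p4,whs2)}, require {truck_at(t1,whs2)}
    → {pkg_at(p2,whs1), pkg_at(p4,whs2), truck_at(t1,whs2)}

== RESULT ==
["pkg_at(p2,whs1)", "pkg_at(p4,whs2)", "truck_at(t1,whs2)"]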